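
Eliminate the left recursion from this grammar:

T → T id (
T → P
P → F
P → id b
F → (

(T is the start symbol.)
T → P T'
T' → id ( T'
T' → ε
P → F
P → id b
F → (

T is directly left-recursive. The standard transformation for
  A → A α₁ | ... | A α_m | β₁ | ... | β_n
is
  A  → β₁ A' | ... | β_n A'
  A' → α₁ A' | ... | α_m A' | ε

T → P becomes T → P T'
T → T id ( becomes T' → id ( T'
Add T' → ε

Productions for other non-terminals are unchanged:
  P → F
  P → id b
  F → (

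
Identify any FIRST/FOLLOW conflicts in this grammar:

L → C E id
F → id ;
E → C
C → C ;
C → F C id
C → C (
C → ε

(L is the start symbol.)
A FIRST/FOLLOW conflict occurs when a non-terminal N has a nullable alternative N → β (β ⇒* ε) and another alternative N → α with FIRST(α) ∩ FOLLOW(N) ≠ ∅: on such a lookahead the parser cannot decide between expanding α and letting N vanish via β.

Nullable non-terminals: C, E.
FIRST sets used below: FIRST(C) = { '(', ';', 'id', ε }, FIRST(F) = { 'id' }

C: nullable alternative(s) C → ε; FOLLOW(C) = { '(', ';', 'id' }
  C → C ;: FIRST \ {ε} = { '(', ';', 'id' } — overlaps FOLLOW(C) on { '(', ';', 'id' }: CONFLICT
  C → F C id: FIRST \ {ε} = { 'id' } — overlaps FOLLOW(C) on { 'id' }: CONFLICT
  C → C (: FIRST \ {ε} = { '(', ';', 'id' } — overlaps FOLLOW(C) on { '(', ';', 'id' }: CONFLICT
  C → ε: FIRST \ {ε} = { } — this is the only nullable alternative, skip
E has a nullable alternative but only one production, so nothing to check.

F, L have no nullable alternative, so no FIRST/FOLLOW check is needed there.

So the grammar has 3 FIRST/FOLLOW conflicts (marked CONFLICT above).

Answer: Yes. C → C ';' with FOLLOW(C) on { '(', ';', 'id' }; C → F C id with FOLLOW(C) on { 'id' }; C → C '(' with FOLLOW(C) on { '(', ';', 'id' }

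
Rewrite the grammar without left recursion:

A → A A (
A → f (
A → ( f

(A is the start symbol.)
A → f ( A'
A → ( f A'
A' → A ( A'
A' → ε

A is directly left-recursive. The standard transformation for
  A → A α₁ | ... | A α_m | β₁ | ... | β_n
is
  A  → β₁ A' | ... | β_n A'
  A' → α₁ A' | ... | α_m A' | ε

A → f ( becomes A → f ( A'
A → ( f becomes A → ( f A'
A → A A ( becomes A' → A ( A'
Add A' → ε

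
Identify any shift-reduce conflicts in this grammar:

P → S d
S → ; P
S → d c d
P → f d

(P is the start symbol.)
Augment with P' → P and build the canonical LR(0) collection (I0 = CLOSURE({[P' → . P]}), then GOTO on every symbol after a dot until no new states appear). It has 11 states:
  I0: { [P → . S d], [P → . f d], [P' → . P], [S → . ; P], [S → . d c d] }  — shift
  I1: { [P → . S d], [P → . f d], [S → . ; P], [S → . d c d], [S → ; . P] }  — shift
  I2: { [P' → P .] }  — accept
  I3: { [P → S . d] }  — shift
  I4: { [S → d . c d] }  — shift
  I5: { [P → f . d] }  — shift
  I6: { [P → f d .] }  — reduce
  I7: { [S → d c . d] }  — shift
  I8: { [S → d c d .] }  — reduce
  I9: { [P → S d .] }  — reduce
  I10: { [S → ; P .] }  — reduce

No state contains both a complete item and a shift item.

Answer: No shift-reduce conflicts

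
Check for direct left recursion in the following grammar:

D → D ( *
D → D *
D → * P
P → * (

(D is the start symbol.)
D → D ( *: LEFT RECURSIVE (starts with D)
D → D *: LEFT RECURSIVE (starts with D)
D → * P: starts with '*'
P → * (: starts with '*'

The grammar has direct left recursion on: D.

Answer: Yes, D is left-recursive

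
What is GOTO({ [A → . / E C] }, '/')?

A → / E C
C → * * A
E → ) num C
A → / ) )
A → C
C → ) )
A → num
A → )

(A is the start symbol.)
{ [A → / . E C], [E → . ) num C] }

GOTO(I, '/') = CLOSURE({ [A → αX.β] : [A → α.Xβ] ∈ I, X = '/' })

Items with dot before '/', with the dot advanced:
  [A → . / E C] → [A → / . E C]
Closure of the advanced items:
  [A → / . E C] has the dot before E: add [E → . ) num C]

GOTO = { [A → / . E C], [E → . ) num C] }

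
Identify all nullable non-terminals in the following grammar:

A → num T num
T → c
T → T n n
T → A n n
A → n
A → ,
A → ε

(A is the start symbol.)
{ 'A' }

ε-productions: A → ε
So A is immediately nullable.
No further non-terminal can be added: every production for the remaining non-terminals contains a terminal or a non-nullable non-terminal.
Nullable = { 'A' }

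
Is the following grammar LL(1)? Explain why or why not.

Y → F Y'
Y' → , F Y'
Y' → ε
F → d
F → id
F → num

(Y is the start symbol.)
Yes, the grammar is LL(1).

Relevant sets:
  FOLLOW(Y') = { $ }

For Y':
  PREDICT(Y' → ',' F Y') = { ',' }
  PREDICT(Y' → ε) = { $ }
For F:
  PREDICT(F → d) = { 'd' }
  PREDICT(F → id) = { 'id' }
  PREDICT(F → num) = { 'num' }
Y has a single production, so nothing to check there.

All predict sets are disjoint. The grammar IS LL(1).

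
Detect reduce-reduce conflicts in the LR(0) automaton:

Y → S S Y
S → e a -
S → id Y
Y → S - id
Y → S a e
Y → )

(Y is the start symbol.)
A reduce-reduce conflict occurs when an LR(0) state has two complete items [A → α .] and [B → β .] — both call for a reduction, and with no lookahead the parser cannot choose between them.

Augment with Y' → Y and build the canonical LR(0) collection (I0 = CLOSURE({[Y' → . Y]}), then GOTO on every symbol after a dot until no new states appear). It has 15 states:
  I0: { [S → . e a -], [S → . id Y], [Y → . )], [Y → . S - id], [Y → . S S Y], [Y → . S a e], [Y' → . Y] }  — shift
  I1: { [Y → ) .] }  — reduce
  I2: { [S → . e a -], [S → . id Y], [Y → S . - id], [Y → S . S Y], [Y → S . a e] }  — shift
  I3: { [Y' → Y .] }  — accept
  I4: { [S → e . a -] }  — shift
  I5: { [S → . e a -], [S → . id Y], [S → id . Y], [Y → . )], [Y → . S - id], [Y → . S S Y], [Y → . S a e] }  — shift
  I6: { [S → id Y .] }  — reduce
  I7: { [S → e a . -] }  — shift
  I8: { [S → e a - .] }  — reduce
  I9: { [Y → S - . id] }  — shift
  I10: { [S → . e a -], [S → . id Y], [Y → . )], [Y → . S - id], [Y → . S S Y], [Y → . S a e], [Y → S S . Y] }  — shift
  I11: { [Y → S a . e] }  — shift
  I12: { [Y → S a e .] }  — reduce
  I13: { [Y → S S Y .] }  — reduce
  I14: { [Y → S - id .] }  — reduce

No state contains more than one complete item.

Answer: No reduce-reduce conflicts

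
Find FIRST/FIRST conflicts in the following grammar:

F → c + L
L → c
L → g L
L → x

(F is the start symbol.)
No FIRST/FIRST conflicts.

A FIRST/FIRST conflict occurs when two productions N → α and N → β for the same non-terminal have FIRST(α) ∩ FIRST(β) ≠ ∅ (with ε ∈ FIRST of a nullable right-hand side, so two nullable alternatives also conflict).

Productions for L:
  L → c: FIRST = { 'c' }
  L → g L: FIRST = { 'g' }
  L → x: FIRST = { 'x' }
F has only one production, so no FIRST/FIRST conflict is possible there.

All alternatives of each non-terminal have pairwise disjoint FIRST sets.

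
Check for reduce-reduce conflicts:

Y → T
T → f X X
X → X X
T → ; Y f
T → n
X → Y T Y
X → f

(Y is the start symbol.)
Yes — I11: [T → f X X .] vs [X → X X .]

A reduce-reduce conflict occurs when an LR(0) state has two complete items [A → α .] and [B → β .] — both call for a reduction, and with no lookahead the parser cannot choose between them.

Augment with Y' → Y and build the canonical LR(0) collection (I0 = CLOSURE({[Y' → . Y]}), then GOTO on every symbol after a dot until no new states appear). It has 15 states:
  I0: { [T → . ; Y f], [T → . f X X], [T → . n], [Y → . T], [Y' → . Y] }  — shift
  I1: { [T → . ; Y f], [T → . f X X], [T → . n], [T → ; . Y f], [Y → . T] }  — shift
  I2: { [Y → T .] }  — reduce
  I3: { [Y' → Y .] }  — accept
  I4: { [T → . ; Y f], [T → . f X X], [T → . n], [T → f . X X], [X → . X X], [X → . Y T Y], [X → . f], [Y → . T] }  — shift
  I5: { [T → n .] }  — reduce
  I6: { [T → . ; Y f], [T → . f X X], [T → . n], [T → f X . X], [X → . X X], [X → . Y T Y], [X → . f], [X → X . X], [Y → . T] }  — shift
  I7: { [T → . ; Y f], [T → . f X X], [T → . n], [X → Y . T Y] }  — shift
  I8: { [T → . ; Y f], [T → . f X X], [T → . n], [T → f . X X], [X → . X X], [X → . Y T Y], [X → . f], [X → f .], [Y → . T] }  — shift, reduce
  I9: { [T → . ; Y f], [T → . f X X], [T → . n], [X → Y T . Y], [Y → . T] }  — shift
  I10: { [X → Y T Y .] }  — reduce
  I11: { [T → . ; Y f], [T → . f X X], [T → . n], [T → f X X .], [X → . X X], [X → . Y T Y], [X → . f], [X → X . X], [X → X X .], [Y → . T] }  — shift, 2 reduces
  I12: { [T → . ; Y f], [T → . f X X], [T → . n], [X → . X X], [X → . Y T Y], [X → . f], [X → X . X], [X → X X .], [Y → . T] }  — shift, reduce
  I13: { [T → ; Y . f] }  — shift
  I14: { [T → ; Y f .] }  — reduce

I11 contains complete items [T → f X X .], [X → X X .] — reduce-reduce conflict.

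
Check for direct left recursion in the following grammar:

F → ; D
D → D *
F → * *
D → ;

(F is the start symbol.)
Yes, D is left-recursive

Direct left recursion occurs when N → N α for some non-terminal N (the right-hand side begins with the left-hand side itself).

F → ; D: starts with ';'
D → D *: LEFT RECURSIVE (starts with D)
F → * *: starts with '*'
D → ;: starts with ';'

The grammar has direct left recursion on: D.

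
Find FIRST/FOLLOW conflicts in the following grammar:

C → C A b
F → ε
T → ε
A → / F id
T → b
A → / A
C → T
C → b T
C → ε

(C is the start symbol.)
Yes. C → C A b with FOLLOW(C) on { '/' }

A FIRST/FOLLOW conflict occurs when a non-terminal N has a nullable alternative N → β (β ⇒* ε) and another alternative N → α with FIRST(α) ∩ FOLLOW(N) ≠ ∅: on such a lookahead the parser cannot decide between expanding α and letting N vanish via β.

Nullable non-terminals: C, F, T.
FIRST sets used below: FIRST(C) = { '/', 'b', ε }, FIRST(A) = { '/' }, FIRST(T) = { 'b', ε }

C: nullable alternative(s) C → T, C → ε; FOLLOW(C) = { $, '/' }
  C → C A b: FIRST \ {ε} = { '/', 'b' } — overlaps FOLLOW(C) on { '/' }: CONFLICT
  C → T: FIRST \ {ε} = { 'b' } — disjoint from FOLLOW(C)
  C → b T: FIRST \ {ε} = { 'b' } — disjoint from FOLLOW(C)
  C → ε: FIRST \ {ε} = { } — disjoint from FOLLOW(C)
F has a nullable alternative but only one production, so nothing to check.

T: nullable alternative(s) T → ε; FOLLOW(T) = { $, '/' }
  T → ε: FIRST \ {ε} = { } — this is the only nullable alternative, skip
  T → b: FIRST \ {ε} = { 'b' } — disjoint from FOLLOW(T)

A has no nullable alternative, so no FIRST/FOLLOW check is needed there.

So the grammar has 1 FIRST/FOLLOW conflict (marked CONFLICT above).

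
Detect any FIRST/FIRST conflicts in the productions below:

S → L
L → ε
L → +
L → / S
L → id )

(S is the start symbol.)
No FIRST/FIRST conflicts.

A FIRST/FIRST conflict occurs when two productions N → α and N → β for the same non-terminal have FIRST(α) ∩ FIRST(β) ≠ ∅ (with ε ∈ FIRST of a nullable right-hand side, so two nullable alternatives also conflict).

Productions for L:
  L → ε: FIRST = { ε }
  L → +: FIRST = { '+' }
  L → / S: FIRST = { '/' }
  L → id ): FIRST = { 'id' }
S has only one production, so no FIRST/FIRST conflict is possible there.

All alternatives of each non-terminal have pairwise disjoint FIRST sets.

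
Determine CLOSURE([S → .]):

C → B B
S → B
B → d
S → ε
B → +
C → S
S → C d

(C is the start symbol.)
{ [S → .] }

To compute CLOSURE, for each item [A → α.Bβ] where B is a non-terminal, add [B → .γ] for all productions B → γ; repeat for the newly added items until nothing changes.

Start with: [S → .]
The dot is at the end, so nothing is added.

CLOSURE = { [S → .] }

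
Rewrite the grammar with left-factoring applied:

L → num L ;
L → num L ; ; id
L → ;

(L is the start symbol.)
Left-factoring transforms A → αβ₁ | αβ₂ into A → αA' and A' → β₁ | β₂
(α is the longest common prefix among the alternatives). Repeat until
no nonterminal has two alternatives with a common prefix.

Round 1: L has alternatives sharing prefix 'num L ;'. Introduce L': L → num L ; L'
  Add: L' → ε
  Add: L' → ; id

No remaining common prefixes — done.

Resulting grammar:
L → num L ; L'
L' → ε
L' → ; id
L → ;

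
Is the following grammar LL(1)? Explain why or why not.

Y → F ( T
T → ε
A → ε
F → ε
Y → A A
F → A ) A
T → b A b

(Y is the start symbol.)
A grammar is LL(1) if for each non-terminal N with multiple productions, the predict sets of those productions are pairwise disjoint, where PREDICT(N → α) = (FIRST(α) \ {ε}) ∪ (FOLLOW(N) if α ⇒* ε).

Relevant sets:
  FIRST(F) = { ')', ε }
  FIRST(A) = { ε }
  FOLLOW(Y) = { $ }
  FOLLOW(T) = { $ }
  FOLLOW(F) = { '(' }

For Y:
  PREDICT(Y → F '(' T) = { '(', ')' }
  PREDICT(Y → A A) = { $ }
For T:
  PREDICT(T → ε) = { $ }
  PREDICT(T → b A b) = { 'b' }
For F:
  PREDICT(F → ε) = { '(' }
  PREDICT(F → A ')' A) = { ')' }
A has a single production, so nothing to check there.

All predict sets are disjoint. The grammar IS LL(1).

Answer: Yes, the grammar is LL(1).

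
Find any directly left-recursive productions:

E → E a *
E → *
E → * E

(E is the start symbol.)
Direct left recursion occurs when N → N α for some non-terminal N (the right-hand side begins with the left-hand side itself).

E → E a *: LEFT RECURSIVE (starts with E)
E → *: starts with '*'
E → * E: starts with '*'

The grammar has direct left recursion on: E.

Answer: Yes, E is left-recursive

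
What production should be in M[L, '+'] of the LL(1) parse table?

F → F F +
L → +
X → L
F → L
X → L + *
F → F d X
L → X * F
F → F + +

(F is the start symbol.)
To find M[L, '+'], we find productions for L where '+' is in the predict set (PREDICT(N → α) = (FIRST(α) \ {ε}) ∪ (FOLLOW(N) if α ⇒* ε)).

Relevant sets:
  FIRST(X) = { '+' }

L → +: PREDICT = { '+' }
  '+' is in predict set, so this production goes in M[L, '+']
L → X * F: PREDICT = { '+' }
  '+' is in predict set, so this production goes in M[L, '+']

M[L, '+'] = L → +, L → X * F  (a multiply-defined cell — the grammar is not LL(1))

Answer: L → +, L → X * F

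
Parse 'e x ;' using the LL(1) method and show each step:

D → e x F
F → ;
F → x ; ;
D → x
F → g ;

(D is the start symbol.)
LL(1) parsing maintains a stack (initially the start symbol over $) and the input. At each step: if the stack top is a terminal, match it against the current input token; if it is a non-terminal N, replace it with the RHS of M[N, lookahead] (the unique production whose predict set contains the lookahead).

Stack is shown with the top on the left.

Stack    Input    Action
------------------------
D $      e x ; $  output D → e x F
e x F $  e x ; $  match 'e'
x F $    x ; $    match 'x'
F $      ; $      output F → ;
; $      ; $      match ';'
$        $        accept

The string is accepted.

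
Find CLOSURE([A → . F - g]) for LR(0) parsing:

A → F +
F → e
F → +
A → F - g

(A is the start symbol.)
To compute CLOSURE, for each item [A → α.Bβ] where B is a non-terminal, add [B → .γ] for all productions B → γ; repeat for the newly added items until nothing changes.

Start with: [A → . F - g]
  [A → . F - g] has the dot before F: add [F → . e], [F → . +]
No further items can be added.

CLOSURE = { [A → . F - g], [F → . +], [F → . e] }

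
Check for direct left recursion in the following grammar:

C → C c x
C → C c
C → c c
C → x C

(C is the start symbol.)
Yes, C is left-recursive

Direct left recursion occurs when N → N α for some non-terminal N (the right-hand side begins with the left-hand side itself).

C → C c x: LEFT RECURSIVE (starts with C)
C → C c: LEFT RECURSIVE (starts with C)
C → c c: starts with c
C → x C: starts with x

The grammar has direct left recursion on: C.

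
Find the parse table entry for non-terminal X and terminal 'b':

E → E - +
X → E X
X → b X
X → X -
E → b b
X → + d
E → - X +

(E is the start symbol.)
To find M[X, 'b'], we find productions for X where 'b' is in the predict set (PREDICT(N → α) = (FIRST(α) \ {ε}) ∪ (FOLLOW(N) if α ⇒* ε)).

Relevant sets:
  FIRST(E) = { '-', 'b' }
  FIRST(X) = { '+', '-', 'b' }

X → E X: PREDICT = { '-', 'b' }
  'b' is in predict set, so this production goes in M[X, 'b']
X → b X: PREDICT = { 'b' }
  'b' is in predict set, so this production goes in M[X, 'b']
X → X -: PREDICT = { '+', '-', 'b' }
  'b' is in predict set, so this production goes in M[X, 'b']
X → + d: PREDICT = { '+' }

M[X, 'b'] = X → E X, X → b X, X → X -  (a multiply-defined cell — the grammar is not LL(1))

Answer: X → E X, X → b X, X → X -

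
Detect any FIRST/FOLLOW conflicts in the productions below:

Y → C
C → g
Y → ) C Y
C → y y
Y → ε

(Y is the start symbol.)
No FIRST/FOLLOW conflicts.

A FIRST/FOLLOW conflict occurs when a non-terminal N has a nullable alternative N → β (β ⇒* ε) and another alternative N → α with FIRST(α) ∩ FOLLOW(N) ≠ ∅: on such a lookahead the parser cannot decide between expanding α and letting N vanish via β.

Nullable non-terminals: Y.
FIRST sets used below: FIRST(C) = { 'g', 'y' }

Y: nullable alternative(s) Y → ε; FOLLOW(Y) = { $ }
  Y → C: FIRST \ {ε} = { 'g', 'y' } — disjoint from FOLLOW(Y)
  Y → ) C Y: FIRST \ {ε} = { ')' } — disjoint from FOLLOW(Y)
  Y → ε: FIRST \ {ε} = { } — this is the only nullable alternative, skip

C has no nullable alternative, so no FIRST/FOLLOW check is needed there.

No FIRST/FOLLOW conflicts found.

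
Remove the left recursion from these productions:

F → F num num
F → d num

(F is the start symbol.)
F is directly left-recursive. The standard transformation for
  A → A α₁ | ... | A α_m | β₁ | ... | β_n
is
  A  → β₁ A' | ... | β_n A'
  A' → α₁ A' | ... | α_m A' | ε

F → d num becomes F → d num F'
F → F num num becomes F' → num num F'
Add F' → ε

Resulting grammar:
F → d num F'
F' → num num F'
F' → ε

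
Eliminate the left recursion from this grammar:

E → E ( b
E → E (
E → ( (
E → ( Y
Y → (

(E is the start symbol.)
E is directly left-recursive. The standard transformation for
  A → A α₁ | ... | A α_m | β₁ | ... | β_n
is
  A  → β₁ A' | ... | β_n A'
  A' → α₁ A' | ... | α_m A' | ε

E → ( ( becomes E → ( ( E'
E → ( Y becomes E → ( Y E'
E → E ( b becomes E' → ( b E'
E → E ( becomes E' → ( E'
Add E' → ε

Productions for other non-terminals are unchanged:
  Y → (

Resulting grammar:
E → ( ( E'
E → ( Y E'
E' → ( b E'
E' → ( E'
E' → ε
Y → (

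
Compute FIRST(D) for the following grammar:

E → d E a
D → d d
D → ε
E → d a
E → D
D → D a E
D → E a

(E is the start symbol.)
{ 'a', 'd', ε }

FIRST sets of the other non-terminals involved (by the same procedure, iterated to a fixed point):
  FIRST(E) = { 'a', 'd', ε }

From D → d d:
  - d is a terminal: add 'd' and stop
From D → ε:
  - ε-production, so ε ∈ FIRST(D)
From D → D a E:
  - D is the symbol being defined: contributes nothing new
    D is nullable, so continue to the next symbol
  - a is a terminal: add 'a' and stop
From D → E a:
  - E is a non-terminal: add FIRST(E) \ {ε} = { 'a', 'd' }
    E is nullable, so continue to the next symbol
  - a is a terminal: add 'a' and stop

Collecting: FIRST(D) = { 'a', 'd', ε }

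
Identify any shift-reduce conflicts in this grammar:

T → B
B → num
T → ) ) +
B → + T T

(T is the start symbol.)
A shift-reduce conflict occurs when an LR(0) state has both:
  - a complete (reduce) item [A → α .] (dot at the end), and
  - a shift item [B → β . c γ] (dot before a terminal).

Augment with T' → T and build the canonical LR(0) collection (I0 = CLOSURE({[T' → . T]}), then GOTO on every symbol after a dot until no new states appear). It has 10 states:
  I0: { [B → . + T T], [B → . num], [T → . ) ) +], [T → . B], [T' → . T] }  — shift
  I1: { [T → ) . ) +] }  — shift
  I2: { [B → + . T T], [B → . + T T], [B → . num], [T → . ) ) +], [T → . B] }  — shift
  I3: { [T → B .] }  — reduce
  I4: { [T' → T .] }  — accept
  I5: { [B → num .] }  — reduce
  I6: { [B → + T . T], [B → . + T T], [B → . num], [T → . ) ) +], [T → . B] }  — shift
  I7: { [B → + T T .] }  — reduce
  I8: { [T → ) ) . +] }  — shift
  I9: { [T → ) ) + .] }  — reduce

No state contains both a complete item and a shift item.

Answer: No shift-reduce conflicts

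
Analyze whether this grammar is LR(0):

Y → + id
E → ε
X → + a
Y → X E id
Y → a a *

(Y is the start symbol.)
Augment with Y' → Y and build the canonical LR(0) collection (I0 = CLOSURE({[Y' → . Y]}), then GOTO on every symbol after a dot until no new states appear). It has 11 states:
  I0: { [X → . + a], [Y → . + id], [Y → . X E id], [Y → . a a *], [Y' → . Y] }  — shift
  I1: { [X → + . a], [Y → + . id] }  — shift
  I2: { [E → .], [Y → X . E id] }  — reduce
  I3: { [Y' → Y .] }  — accept
  I4: { [Y → a . a *] }  — shift
  I5: { [Y → a a . *] }  — shift
  I6: { [Y → a a * .] }  — reduce
  I7: { [Y → X E . id] }  — shift
  I8: { [Y → X E id .] }  — reduce
  I9: { [X → + a .] }  — reduce
  I10: { [Y → + id .] }  — reduce

Every state is either a pure shift/goto state or contains exactly one complete item and nothing to shift — no conflicts. The grammar is LR(0).

Answer: Yes, the grammar is LR(0)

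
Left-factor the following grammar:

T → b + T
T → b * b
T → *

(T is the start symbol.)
Left-factoring transforms A → αβ₁ | αβ₂ into A → αA' and A' → β₁ | β₂
(α is the longest common prefix among the alternatives). Repeat until
no nonterminal has two alternatives with a common prefix.

Round 1: T has alternatives sharing prefix 'b'. Introduce T': T → b T'
  Add: T' → + T
  Add: T' → * b

No remaining common prefixes — done.

Resulting grammar:
T → b T'
T' → + T
T' → * b
T → *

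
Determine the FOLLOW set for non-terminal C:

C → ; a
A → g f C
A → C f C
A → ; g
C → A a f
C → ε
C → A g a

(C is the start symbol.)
To compute FOLLOW(C), find every occurrence of C on a right-hand side N → α C β: add FIRST(β) \ {ε}, and if β is empty or nullable also add FOLLOW(N). Iterate to a fixed point.

C is the start symbol, so $ ∈ FOLLOW(C).
In A → g f C: C is at the end, add FOLLOW(A)
In A → C f C: C is followed by f C, add FIRST(f C) \ {ε} = { 'f' }
In A → C f C: C is at the end, add FOLLOW(A)

The FOLLOW sets referred to above (computed the same way, to a fixed point):
  FOLLOW(A) = { 'a', 'g' }

Taking the union: FOLLOW(C) = { $, 'a', 'f', 'g' }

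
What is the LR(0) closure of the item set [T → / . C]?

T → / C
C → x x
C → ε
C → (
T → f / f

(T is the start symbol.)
{ [C → . (], [C → . x x], [C → .], [T → / . C] }

To compute CLOSURE, for each item [A → α.Bβ] where B is a non-terminal, add [B → .γ] for all productions B → γ; repeat for the newly added items until nothing changes.

Start with: [T → / . C]
  [T → / . C] has the dot before C: add [C → . x x], [C → .], [C → . (]
No further items can be added.

CLOSURE = { [C → . (], [C → . x x], [C → .], [T → / . C] }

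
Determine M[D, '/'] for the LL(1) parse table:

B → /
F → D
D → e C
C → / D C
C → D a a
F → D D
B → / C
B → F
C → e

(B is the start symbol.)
Empty (error entry)

To find M[D, '/'], we find productions for D where '/' is in the predict set (PREDICT(N → α) = (FIRST(α) \ {ε}) ∪ (FOLLOW(N) if α ⇒* ε)).

D → e C: PREDICT = { 'e' }

M[D, '/'] is empty (no production applies)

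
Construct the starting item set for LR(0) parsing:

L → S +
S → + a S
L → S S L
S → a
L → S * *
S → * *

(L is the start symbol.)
{ [L → . S * *], [L → . S +], [L → . S S L], [L' → . L], [S → . * *], [S → . + a S], [S → . a] }

First, augment the grammar with L' → L
I₀ = CLOSURE({ [L' → . L] }):
  [L' → . L] has the dot before L: add [L → . S +], [L → . S S L], [L → . S * *]
  [L → . S +] has the dot before S: add [S → . + a S], [S → . a], [S → . * *]
No further items can be added.

I₀ = { [L → . S * *], [L → . S +], [L → . S S L], [L' → . L], [S → . * *], [S → . + a S], [S → . a] }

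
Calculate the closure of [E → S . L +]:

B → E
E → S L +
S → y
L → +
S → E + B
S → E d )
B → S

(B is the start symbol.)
{ [E → S . L +], [L → . +] }

Start with: [E → S . L +]
  [E → S . L +] has the dot before L: add [L → . +]
No further items can be added.

CLOSURE = { [E → S . L +], [L → . +] }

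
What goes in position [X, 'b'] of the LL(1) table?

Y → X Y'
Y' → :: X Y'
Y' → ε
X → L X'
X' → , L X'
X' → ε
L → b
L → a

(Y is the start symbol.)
X → L X'

To find M[X, 'b'], we find productions for X where 'b' is in the predict set (PREDICT(N → α) = (FIRST(α) \ {ε}) ∪ (FOLLOW(N) if α ⇒* ε)).

Relevant sets:
  FIRST(L) = { 'a', 'b' }

X → L X': PREDICT = { 'a', 'b' }
  'b' is in predict set, so this production goes in M[X, 'b']

M[X, 'b'] = X → L X'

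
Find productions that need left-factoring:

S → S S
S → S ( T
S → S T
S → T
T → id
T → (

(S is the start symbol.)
Left-factoring is needed when two productions for the same non-terminal
share a common prefix on the right-hand side.

Productions for S:
  S → S S
  S → S ( T
  S → S T
  S → T
Productions for T:
  T → id
  T → (

Found common prefix 'S' in productions for S

Answer: Yes, S has productions with common prefix 'S'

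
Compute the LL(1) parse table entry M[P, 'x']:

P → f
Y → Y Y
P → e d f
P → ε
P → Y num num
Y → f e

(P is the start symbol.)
Empty (error entry)

To find M[P, 'x'], we find productions for P where 'x' is in the predict set (PREDICT(N → α) = (FIRST(α) \ {ε}) ∪ (FOLLOW(N) if α ⇒* ε)).

Relevant sets:
  FIRST(Y) = { 'f' }
  FOLLOW(P) = { $ }

P → f: PREDICT = { 'f' }
P → e d f: PREDICT = { 'e' }
P → ε: PREDICT = { $ }
P → Y num num: PREDICT = { 'f' }

M[P, 'x'] is empty (no production applies)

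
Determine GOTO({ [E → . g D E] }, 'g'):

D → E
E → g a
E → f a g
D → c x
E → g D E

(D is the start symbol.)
{ [D → . E], [D → . c x], [E → . f a g], [E → . g D E], [E → . g a], [E → g . D E] }

GOTO(I, 'g') = CLOSURE({ [A → αX.β] : [A → α.Xβ] ∈ I, X = 'g' })

Items with dot before 'g', with the dot advanced:
  [E → . g D E] → [E → g . D E]
Closure of the advanced items:
  [E → g . D E] has the dot before D: add [D → . E], [D → . c x]
  [D → . E] has the dot before E: add [E → . g a], [E → . f a g], [E → . g D E]

GOTO = { [D → . E], [D → . c x], [E → . f a g], [E → . g D E], [E → . g a], [E → g . D E] }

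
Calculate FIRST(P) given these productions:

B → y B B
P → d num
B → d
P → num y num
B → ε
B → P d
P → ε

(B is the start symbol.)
{ 'd', 'num', ε }

From P → d num:
  - d is a terminal: add 'd' and stop
From P → num y num:
  - num is a terminal: add 'num' and stop
From P → ε:
  - ε-production, so ε ∈ FIRST(P)

Collecting: FIRST(P) = { 'd', 'num', ε }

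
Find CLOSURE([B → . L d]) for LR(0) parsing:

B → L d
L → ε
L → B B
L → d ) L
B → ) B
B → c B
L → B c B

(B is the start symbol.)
{ [B → . ) B], [B → . L d], [B → . c B], [L → . B B], [L → . B c B], [L → . d ) L], [L → .] }

To compute CLOSURE, for each item [A → α.Bβ] where B is a non-terminal, add [B → .γ] for all productions B → γ; repeat for the newly added items until nothing changes.

Start with: [B → . L d]
  [B → . L d] has the dot before L: add [L → .], [L → . B B], [L → . d ) L], [L → . B c B]
  [L → . B B] has the dot before B: add [B → . ) B], [B → . c B]
No further items can be added.

CLOSURE = { [B → . ) B], [B → . L d], [B → . c B], [L → . B B], [L → . B c B], [L → . d ) L], [L → .] }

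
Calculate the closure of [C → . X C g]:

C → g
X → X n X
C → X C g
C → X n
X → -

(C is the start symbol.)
{ [C → . X C g], [X → . -], [X → . X n X] }

To compute CLOSURE, for each item [A → α.Bβ] where B is a non-terminal, add [B → .γ] for all productions B → γ; repeat for the newly added items until nothing changes.

Start with: [C → . X C g]
  [C → . X C g] has the dot before X: add [X → . X n X], [X → . -]
No further items can be added.

CLOSURE = { [C → . X C g], [X → . -], [X → . X n X] }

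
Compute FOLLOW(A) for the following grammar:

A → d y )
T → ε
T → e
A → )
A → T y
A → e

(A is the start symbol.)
{ $ }

To compute FOLLOW(A), find every occurrence of A on a right-hand side N → α A β: add FIRST(β) \ {ε}, and if β is empty or nullable also add FOLLOW(N). Iterate to a fixed point.

A is the start symbol, so $ ∈ FOLLOW(A).
A does not occur on any right-hand side.

Taking the union: FOLLOW(A) = { $ }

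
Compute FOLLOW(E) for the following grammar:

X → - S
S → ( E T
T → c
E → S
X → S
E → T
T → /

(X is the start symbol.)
{ '/', 'c' }

To compute FOLLOW(E), find every occurrence of E on a right-hand side N → α E β: add FIRST(β) \ {ε}, and if β is empty or nullable also add FOLLOW(N). Iterate to a fixed point.

In S → ( E T: E is followed by T, add FIRST(T) \ {ε} = { '/', 'c' }

Taking the union: FOLLOW(E) = { '/', 'c' }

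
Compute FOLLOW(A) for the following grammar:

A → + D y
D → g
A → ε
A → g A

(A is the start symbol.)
To compute FOLLOW(A), find every occurrence of A on a right-hand side N → α A β: add FIRST(β) \ {ε}, and if β is empty or nullable also add FOLLOW(N). Iterate to a fixed point.

A is the start symbol, so $ ∈ FOLLOW(A).
In A → g A: A is at the end; this adds FOLLOW(A) to itself — nothing new

Taking the union: FOLLOW(A) = { $ }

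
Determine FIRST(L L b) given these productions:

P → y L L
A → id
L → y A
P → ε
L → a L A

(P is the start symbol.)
{ 'a', 'y' }

FIRST sets of the non-terminals involved (from the grammar, by fixed-point iteration):
  FIRST(L) = { 'a', 'y' }

To compute FIRST(L L b), process the symbols left to right:
Symbol L is a non-terminal. Add FIRST(L) \ {ε} = { 'a', 'y' }
L is not nullable (ε ∉ FIRST(L)), so stop here.
FIRST(L L b) = { 'a', 'y' }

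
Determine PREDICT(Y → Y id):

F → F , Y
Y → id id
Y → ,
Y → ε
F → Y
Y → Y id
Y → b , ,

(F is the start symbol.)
PREDICT(Y → Y id) = (FIRST(RHS) \ {ε}) ∪ (FOLLOW(Y) if ε ∈ FIRST(RHS), i.e. RHS ⇒* ε)
FIRST(Y) = { ',', 'b', 'id', ε }
FIRST(Y id) = { ',', 'b', 'id' }
ε ∉ FIRST(Y id), so FOLLOW(Y) is not added.
PREDICT(Y → Y id) = { ',', 'b', 'id' }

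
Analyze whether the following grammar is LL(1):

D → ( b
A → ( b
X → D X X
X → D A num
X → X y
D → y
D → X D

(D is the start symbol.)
No. Predict set conflict for D: { '(' }

A grammar is LL(1) if for each non-terminal N with multiple productions, the predict sets of those productions are pairwise disjoint, where PREDICT(N → α) = (FIRST(α) \ {ε}) ∪ (FOLLOW(N) if α ⇒* ε).

Relevant sets:
  FIRST(X) = { '(', 'y' }
  FIRST(D) = { '(', 'y' }

For D:
  PREDICT(D → '(' b) = { '(' }
  PREDICT(D → y) = { 'y' }
  PREDICT(D → X D) = { '(', 'y' }
For X:
  PREDICT(X → D X X) = { '(', 'y' }
  PREDICT(X → D A num) = { '(', 'y' }
  PREDICT(X → X y) = { '(', 'y' }
A has a single production, so nothing to check there.

Conflict found: Predict set conflict for D: { '(' }
The grammar is NOT LL(1).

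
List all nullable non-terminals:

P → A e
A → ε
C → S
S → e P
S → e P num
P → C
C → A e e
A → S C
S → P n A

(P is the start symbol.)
ε-productions: A → ε
So A is immediately nullable.
No further non-terminal can be added: every production for the remaining non-terminals contains a terminal or a non-nullable non-terminal.
Nullable = { 'A' }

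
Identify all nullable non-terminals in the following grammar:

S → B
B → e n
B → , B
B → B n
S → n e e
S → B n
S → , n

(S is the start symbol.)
A non-terminal is nullable if it can derive ε (the empty string): either it has an ε-production, or it has a production whose right-hand side consists entirely of nullable non-terminals.

There are no ε-productions, so no non-terminal can derive ε.
No non-terminals are nullable.

Answer: None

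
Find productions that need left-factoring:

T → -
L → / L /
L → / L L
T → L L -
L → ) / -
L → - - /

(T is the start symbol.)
Left-factoring is needed when two productions for the same non-terminal
share a common prefix on the right-hand side.

Productions for T:
  T → -
  T → L L -
Productions for L:
  L → / L /
  L → / L L
  L → ) / -
  L → - - /

Found common prefix '/ L' in productions for L

Answer: Yes, L has productions with common prefix '/ L'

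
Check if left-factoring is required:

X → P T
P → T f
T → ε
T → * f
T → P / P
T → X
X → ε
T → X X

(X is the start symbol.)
Left-factoring is needed when two productions for the same non-terminal
share a common prefix on the right-hand side.

Productions for X:
  X → P T
  X → ε
Productions for T:
  T → ε
  T → * f
  T → P / P
  T → X
  T → X X

Found common prefix 'X' in productions for T

Answer: Yes, T has productions with common prefix 'X'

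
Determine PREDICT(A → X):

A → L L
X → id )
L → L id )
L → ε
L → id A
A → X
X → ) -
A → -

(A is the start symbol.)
{ ')', 'id' }

PREDICT(A → X) = (FIRST(RHS) \ {ε}) ∪ (FOLLOW(A) if ε ∈ FIRST(RHS), i.e. RHS ⇒* ε)
FIRST(X) = { ')', 'id' }
FIRST(X) = { ')', 'id' }
ε ∉ FIRST(X), so FOLLOW(A) is not added.
PREDICT(A → X) = { ')', 'id' }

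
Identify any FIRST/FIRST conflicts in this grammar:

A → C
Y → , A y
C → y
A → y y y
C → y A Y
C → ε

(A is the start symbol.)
FIRST sets of the non-terminals at (or reachable through a nullable prefix from) the front of some alternative:
  FIRST(C) = { 'y', ε }

Productions for A:
  A → C: FIRST = { 'y', ε }
  A → y y y: FIRST = { 'y' }
Productions for C:
  C → y: FIRST = { 'y' }
  C → y A Y: FIRST = { 'y' }
  C → ε: FIRST = { ε }
Y has only one production, so no FIRST/FIRST conflict is possible there.

Conflict for A: A → C and A → y y y
  Overlap: { 'y' }
Conflict for C: C → y and C → y A Y
  Overlap: { 'y' }

Answer: Yes. A → C / A → y y y on { 'y' }; C → y / C → y A Y on { 'y' }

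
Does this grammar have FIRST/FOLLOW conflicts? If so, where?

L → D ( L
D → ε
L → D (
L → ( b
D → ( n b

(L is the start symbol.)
A FIRST/FOLLOW conflict occurs when a non-terminal N has a nullable alternative N → β (β ⇒* ε) and another alternative N → α with FIRST(α) ∩ FOLLOW(N) ≠ ∅: on such a lookahead the parser cannot decide between expanding α and letting N vanish via β.

Nullable non-terminals: D.

D: nullable alternative(s) D → ε; FOLLOW(D) = { '(' }
  D → ε: FIRST \ {ε} = { } — this is the only nullable alternative, skip
  D → ( n b: FIRST \ {ε} = { '(' } — overlaps FOLLOW(D) on { '(' }: CONFLICT

L has no nullable alternative, so no FIRST/FOLLOW check is needed there.

So the grammar has 1 FIRST/FOLLOW conflict (marked CONFLICT above).

Answer: Yes. D → '(' n b with FOLLOW(D) on { '(' }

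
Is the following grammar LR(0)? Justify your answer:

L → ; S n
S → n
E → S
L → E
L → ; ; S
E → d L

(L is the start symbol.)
Yes, the grammar is LR(0)

Augment with L' → L and build the canonical LR(0) collection (I0 = CLOSURE({[L' → . L]}), then GOTO on every symbol after a dot until no new states appear). It has 12 states:
  I0: { [E → . S], [E → . d L], [L → . ; ; S], [L → . ; S n], [L → . E], [L' → . L], [S → . n] }  — shift
  I1: { [L → ; . ; S], [L → ; . S n], [S → . n] }  — shift
  I2: { [L → E .] }  — reduce
  I3: { [L' → L .] }  — accept
  I4: { [E → S .] }  — reduce
  I5: { [E → . S], [E → . d L], [E → d . L], [L → . ; ; S], [L → . ; S n], [L → . E], [S → . n] }  — shift
  I6: { [S → n .] }  — reduce
  I7: { [E → d L .] }  — reduce
  I8: { [L → ; ; . S], [S → . n] }  — shift
  I9: { [L → ; S . n] }  — shift
  I10: { [L → ; S n .] }  — reduce
  I11: { [L → ; ; S .] }  — reduce

Every state is either a pure shift/goto state or contains exactly one complete item and nothing to shift — no conflicts. The grammar is LR(0).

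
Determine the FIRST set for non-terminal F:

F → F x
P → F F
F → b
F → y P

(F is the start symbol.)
To compute FIRST(F), examine every production with F on the left-hand side, reading each right-hand side left to right until a non-nullable symbol is reached.

From F → F x:
  - F is the symbol being defined: contributes nothing new
    F is not nullable, so stop
From F → b:
  - b is a terminal: add 'b' and stop
From F → y P:
  - y is a terminal: add 'y' and stop

Collecting: FIRST(F) = { 'b', 'y' }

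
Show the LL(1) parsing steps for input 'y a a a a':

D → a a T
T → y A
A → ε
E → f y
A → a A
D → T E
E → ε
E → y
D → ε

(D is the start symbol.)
Stack is shown with the top on the left.

Stack    Input        Action
----------------------------
D $      y a a a a $  output D → T E
T E $    y a a a a $  output T → y A
y A E $  y a a a a $  match 'y'
A E $    a a a a $    output A → a A
a A E $  a a a a $    match 'a'
A E $    a a a $      output A → a A
a A E $  a a a $      match 'a'
A E $    a a $        output A → a A
a A E $  a a $        match 'a'
A E $    a $          output A → a A
a A E $  a $          match 'a'
A E $    $            output A → ε
E $      $            output E → ε
$        $            accept

The string is accepted.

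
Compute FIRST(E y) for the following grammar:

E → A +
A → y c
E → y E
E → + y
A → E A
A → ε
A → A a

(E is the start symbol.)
FIRST sets of the non-terminals involved (from the grammar, by fixed-point iteration):
  FIRST(E) = { '+', 'a', 'y' }

To compute FIRST(E y), process the symbols left to right:
Symbol E is a non-terminal. Add FIRST(E) \ {ε} = { '+', 'a', 'y' }
E is not nullable (ε ∉ FIRST(E)), so stop here.
FIRST(E y) = { '+', 'a', 'y' }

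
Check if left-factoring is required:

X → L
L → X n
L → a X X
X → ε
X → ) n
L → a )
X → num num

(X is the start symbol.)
Left-factoring is needed when two productions for the same non-terminal
share a common prefix on the right-hand side.

Productions for X:
  X → L
  X → ε
  X → ) n
  X → num num
Productions for L:
  L → X n
  L → a X X
  L → a )

Found common prefix 'a' in productions for L

Answer: Yes, L has productions with common prefix 'a'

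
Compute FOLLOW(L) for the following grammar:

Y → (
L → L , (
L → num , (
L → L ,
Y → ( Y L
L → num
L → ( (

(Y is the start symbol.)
{ $, '(', ',', 'num' }

To compute FOLLOW(L), find every occurrence of L on a right-hand side N → α L β: add FIRST(β) \ {ε}, and if β is empty or nullable also add FOLLOW(N). Iterate to a fixed point.

In L → L , (: L is followed by ',' '(', add FIRST(',' '(') \ {ε} = { ',' }
In L → L ,: L is followed by ',', add FIRST(',') \ {ε} = { ',' }
In Y → ( Y L: L is at the end, add FOLLOW(Y)

The FOLLOW sets referred to above (computed the same way, to a fixed point):
  FOLLOW(Y) = { $, '(', 'num' }

Taking the union: FOLLOW(L) = { $, '(', ',', 'num' }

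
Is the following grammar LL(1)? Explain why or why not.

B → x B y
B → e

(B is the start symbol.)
For B:
  PREDICT(B → x B y) = { 'x' }
  PREDICT(B → e) = { 'e' }

All predict sets are disjoint. The grammar IS LL(1).

Answer: Yes, the grammar is LL(1).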